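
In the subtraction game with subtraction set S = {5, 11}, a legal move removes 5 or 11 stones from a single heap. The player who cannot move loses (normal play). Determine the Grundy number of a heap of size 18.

n :  0  1  2  3  4  5  6  7  8  9 10 11 12 13 14 15 16 17 18
G :  0  0  0  0  0  1  1  1  1  1  0  2  2  2  2  1  0  0  0

0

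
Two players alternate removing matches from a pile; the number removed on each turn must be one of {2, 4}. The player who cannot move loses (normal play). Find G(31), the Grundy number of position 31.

0

n :  0  1  2  3  4  5  6  7  8  9 10 11 12 13 14 15 16 17 18 19 20 21 22 23 24 25 26 27 28 29 30 31
G :  0  0  1  1  2  2  0  0  1  1  2  2  0  0  1  1  2  2  0  0  1  1  2  2  0  0  1  1  2  2  0  0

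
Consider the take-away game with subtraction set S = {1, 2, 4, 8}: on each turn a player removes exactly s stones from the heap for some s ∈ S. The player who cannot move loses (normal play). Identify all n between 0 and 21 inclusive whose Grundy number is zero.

0, 3, 6, 9, 12, 15, 18, 21

n :  0  1  2  3  4  5  6  7  8  9 10 11 12 13 14 15 16 17 18 19 20 21
G :  0  1  2  0  1  2  0  1  2  0  1  2  0  1  2  0  1  2  0  1  2  0
P-positions are exactly the n with G(n) = 0.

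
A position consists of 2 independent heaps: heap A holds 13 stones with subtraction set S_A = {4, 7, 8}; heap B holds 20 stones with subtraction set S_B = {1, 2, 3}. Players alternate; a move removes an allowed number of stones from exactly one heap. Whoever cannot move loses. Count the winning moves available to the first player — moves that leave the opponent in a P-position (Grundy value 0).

0

Heap A, S = {4, 7, 8}:
G(0) = 0
G(1) = mex{} = 0
G(2) = mex{} = 0
G(3) = mex{} = 0
G(4) = mex{0} = 1
G(5) = mex{0} = 1
G(6) = mex{0} = 1
G(7) = mex{0,0} = 1
G(8) = mex{1,0,0} = 2
G(9) = mex{1,0,0} = 2
G(10) = mex{1,0,0} = 2
G(11) = mex{1,1,0} = 2
G(12) = mex{2,1,1} = 0
G(13) = mex{2,1,1} = 0
G_A(13) = 0.
Heap B, S = {1, 2, 3}:
n :  0  1  2  3  4  5  6  7  8  9 10 11 12 13 14 15 16 17 18 19 20
G :  0  1  2  3  0  1  2  3  0  1  2  3  0  1  2  3  0  1  2  3  0
G_B(20) = 0.
Combined Grundy value = 0 ⊕ 0 = 0.
A winning move leaves total XOR = 0, i.e. changes one component's Grundy value g to g ⊕ X where X is the current total.
Heap A: target g' = 0⊕0 = 0, but every legal move changes the Grundy value (mex property), so 0 moves.
Heap B: target g' = 0⊕0 = 0, but every legal move changes the Grundy value (mex property), so 0 moves.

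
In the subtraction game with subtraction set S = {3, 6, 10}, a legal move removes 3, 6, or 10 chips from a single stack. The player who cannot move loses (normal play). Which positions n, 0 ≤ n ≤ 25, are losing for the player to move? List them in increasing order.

0, 1, 2, 9, 13, 14, 18, 22

G(0) = 0
G(1) = mex{} = 0
G(2) = mex{} = 0
G(3) = mex{0} = 1
G(4) = mex{0} = 1
G(5) = mex{0} = 1
G(6) = mex{1,0} = 2
G(7) = mex{1,0} = 2
G(8) = mex{1,0} = 2
G(9) = mex{2,1} = 0
G(10) = mex{2,1,0} = 3
G(11) = mex{2,1,0} = 3
G(12) = mex{0,2,0} = 1
G(13) = mex{3,2,1} = 0
G(14) = mex{3,2,1} = 0
G(15) = mex{1,0,1} = 2
G(16) = mex{0,3,2} = 1
G(17) = mex{0,3,2} = 1
G(18) = mex{2,1,2} = 0
G(19) = mex{1,0,0} = 2
G(20) = mex{1,0,3} = 2
G(21) = mex{0,2,3} = 1
G(22) = mex{2,1,1} = 0
G(23) = mex{2,1,0} = 3
G(24) = mex{1,0,0} = 2
G(25) = mex{0,2,2} = 1
P-positions are exactly the n with G(n) = 0.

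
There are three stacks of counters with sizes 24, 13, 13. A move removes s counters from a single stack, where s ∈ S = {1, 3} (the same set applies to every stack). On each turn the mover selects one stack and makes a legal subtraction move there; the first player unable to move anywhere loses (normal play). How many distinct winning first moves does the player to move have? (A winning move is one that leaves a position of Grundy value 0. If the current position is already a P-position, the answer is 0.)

0

All stacks use S = {1, 3}:
n :  0  1  2  3  4  5  6  7  8  9 10 11 12 13 14 15 16 17 18 19 20 21 22 23 24
G :  0  1  0  1  0  1  0  1  0  1  0  1  0  1  0  1  0  1  0  1  0  1  0  1  0
Stack A: G(24) = 0.
Stack B: G(13) = 1.
Stack C: G(13) = 1.
Combined Grundy value = 0 ⊕ 1 ⊕ 1 = 0.
A winning move leaves total XOR = 0, i.e. changes one component's Grundy value g to g ⊕ X where X is the current total.
Stack A: target g' = 0⊕0 = 0, but every legal move changes the Grundy value (mex property), so 0 moves.
Stack B: target g' = 1⊕0 = 1, but every legal move changes the Grundy value (mex property), so 0 moves.
Stack C: target g' = 1⊕0 = 1, but every legal move changes the Grundy value (mex property), so 0 moves.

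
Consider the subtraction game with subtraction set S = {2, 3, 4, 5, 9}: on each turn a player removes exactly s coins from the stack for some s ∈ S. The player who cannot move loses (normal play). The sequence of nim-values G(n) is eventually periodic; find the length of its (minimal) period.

7

G(0) = 0
G(1) = mex{} = 0
G(2) = mex{0} = 1
G(3) = mex{0,0} = 1
G(4) = mex{1,0,0} = 2
G(5) = mex{1,1,0,0} = 2
G(6) = mex{2,1,1,0} = 3
G(7) = mex{2,2,1,1} = 0
G(8) = mex{3,2,2,1} = 0
G(9) = mex{0,3,2,2,0} = 1
G(10) = mex{0,0,3,2,0} = 1
G(11) = mex{1,0,0,3,1} = 2
G(12) = mex{1,1,0,0,1} = 2
G(13) = mex{2,1,1,0,2} = 3
G(14) = mex{2,2,1,1,2} = 0
G(15) = mex{3,2,2,1,3} = 0
G(16) = mex{0,3,2,2,0} = 1
G(17) = mex{0,0,3,2,0} = 1
G(n+7) = G(n) holds for n = 0,…,8 (a full window of length max(S) = 9), so the sequence is purely periodic with period 7.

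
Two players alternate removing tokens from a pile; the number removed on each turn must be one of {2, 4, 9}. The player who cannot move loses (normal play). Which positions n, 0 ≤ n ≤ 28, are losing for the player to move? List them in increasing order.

0, 1, 6, 7, 12, 13, 18, 19, 24, 25

n :  0  1  2  3  4  5  6  7  8  9 10 11 12 13 14 15 16 17 18 19 20 21 22 23 24 25 26 27 28
G :  0  0  1  1  2  2  0  0  1  1  2  2  0  0  1  1  2  2  0  0  1  1  2  2  0  0  1  1  2
P-positions are exactly the n with G(n) = 0.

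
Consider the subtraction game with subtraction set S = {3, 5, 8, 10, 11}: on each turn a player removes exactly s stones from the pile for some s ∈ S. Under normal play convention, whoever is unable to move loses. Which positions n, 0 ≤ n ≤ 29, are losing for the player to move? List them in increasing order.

0, 1, 2, 14, 15, 16, 28, 29

n :  0  1  2  3  4  5  6  7  8  9 10 11 12 13 14 15 16 17 18 19 20 21 22 23 24 25 26 27 28 29
G :  0  0  0  1  1  1  2  2  2  3  3  3  4  4  0  0  0  1  1  1  2  2  2  3  3  3  4  4  0  0
P-positions are exactly the n with G(n) = 0.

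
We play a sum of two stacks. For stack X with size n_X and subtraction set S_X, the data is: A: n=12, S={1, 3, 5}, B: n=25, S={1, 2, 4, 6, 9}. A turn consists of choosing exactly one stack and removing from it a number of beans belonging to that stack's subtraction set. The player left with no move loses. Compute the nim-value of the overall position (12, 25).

1

Stack A, S = {1, 3, 5}:
G(0) = 0
G(1) = mex{0} = 1
G(2) = mex{1} = 0
G(3) = mex{0,0} = 1
G(4) = mex{1,1} = 0
G(5) = mex{0,0,0} = 1
G(6) = mex{1,1,1} = 0
G(7) = mex{0,0,0} = 1
G(8) = mex{1,1,1} = 0
G(9) = mex{0,0,0} = 1
G(10) = mex{1,1,1} = 0
G(11) = mex{0,0,0} = 1
G(12) = mex{1,1,1} = 0
G_A(12) = 0.
Stack B, S = {1, 2, 4, 6, 9}:
G(0) = 0
G(1) = mex{0} = 1
G(2) = mex{1,0} = 2
G(3) = mex{2,1} = 0
G(4) = mex{0,2,0} = 1
G(5) = mex{1,0,1} = 2
G(6) = mex{2,1,2,0} = 3
G(7) = mex{3,2,0,1} = 4
G(8) = mex{4,3,1,2} = 0
G(9) = mex{0,4,2,0,0} = 1
G(10) = mex{1,0,3,1,1} = 2
G(11) = mex{2,1,4,2,2} = 0
G(12) = mex{0,2,0,3,0} = 1
G(13) = mex{1,0,1,4,1} = 2
G(14) = mex{2,1,2,0,2} = 3
G(15) = mex{3,2,0,1,3} = 4
G(16) = mex{4,3,1,2,4} = 0
G(17) = mex{0,4,2,0,0} = 1
G(18) = mex{1,0,3,1,1} = 2
G(19) = mex{2,1,4,2,2} = 0
G(20) = mex{0,2,0,3,0} = 1
G(21) = mex{1,0,1,4,1} = 2
G(22) = mex{2,1,2,0,2} = 3
G(23) = mex{3,2,0,1,3} = 4
G(24) = mex{4,3,1,2,4} = 0
G(25) = mex{0,4,2,0,0} = 1
G_B(25) = 1.
Combined Grundy value = 0 ⊕ 1 = 1.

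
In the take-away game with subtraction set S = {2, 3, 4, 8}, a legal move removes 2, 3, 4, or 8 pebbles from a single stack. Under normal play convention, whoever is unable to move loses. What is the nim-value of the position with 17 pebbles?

2

G(0) = 0
G(1) = mex{} = 0
G(2) = mex{0} = 1
G(3) = mex{0,0} = 1
G(4) = mex{1,0,0} = 2
G(5) = mex{1,1,0} = 2
G(6) = mex{2,1,1} = 0
G(7) = mex{2,2,1} = 0
G(8) = mex{0,2,2,0} = 1
G(9) = mex{0,0,2,0} = 1
G(10) = mex{1,0,0,1} = 2
G(11) = mex{1,1,0,1} = 2
G(12) = mex{2,1,1,2} = 0
G(13) = mex{2,2,1,2} = 0
G(14) = mex{0,2,2,0} = 1
G(15) = mex{0,0,2,0} = 1
G(16) = mex{1,0,0,1} = 2
G(17) = mex{1,1,0,1} = 2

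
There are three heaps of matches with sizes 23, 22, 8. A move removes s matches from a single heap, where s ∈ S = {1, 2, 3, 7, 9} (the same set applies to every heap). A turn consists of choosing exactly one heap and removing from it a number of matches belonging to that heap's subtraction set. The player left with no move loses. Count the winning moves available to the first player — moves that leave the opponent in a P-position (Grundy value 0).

6

All heaps use S = {1, 2, 3, 7, 9}:
n :  0  1  2  3  4  5  6  7  8  9 10 11 12 13 14 15 16 17 18 19 20 21 22 23
G :  0  1  2  3  0  1  2  3  0  1  2  3  0  1  2  3  0  1  2  3  0  1  2  3
Heap A: G(23) = 3.
Heap B: G(22) = 2.
Heap C: G(8) = 0.
Combined Grundy value = 3 ⊕ 2 ⊕ 0 = 1.
A winning move leaves total XOR = 0, i.e. changes one component's Grundy value g to g ⊕ X where X is the current total.
Heap A: need g' = 3⊕1 = 2. Options: 23−1→G=2, 23−2→G=1, 23−3→G=0, 23−7→G=0, 23−9→G=2. Hits: 2.
Heap B: need g' = 2⊕1 = 3. Options: 22−1→G=1, 22−2→G=0, 22−3→G=3, 22−7→G=3, 22−9→G=1. Hits: 2.
Heap C: need g' = 0⊕1 = 1. Options: 8−1→G=3, 8−2→G=2, 8−3→G=1, 8−7→G=1. Hits: 2.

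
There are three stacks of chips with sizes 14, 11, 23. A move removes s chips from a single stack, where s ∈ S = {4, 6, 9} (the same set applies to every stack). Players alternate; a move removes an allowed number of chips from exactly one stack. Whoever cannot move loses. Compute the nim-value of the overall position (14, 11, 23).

All stacks use S = {4, 6, 9}:
G(0) = 0
G(1) = mex{} = 0
G(2) = mex{} = 0
G(3) = mex{} = 0
G(4) = mex{0} = 1
G(5) = mex{0} = 1
G(6) = mex{0,0} = 1
G(7) = mex{0,0} = 1
G(8) = mex{1,0} = 2
G(9) = mex{1,0,0} = 2
G(10) = mex{1,1,0} = 2
G(11) = mex{1,1,0} = 2
G(12) = mex{2,1,0} = 3
G(13) = mex{2,1,1} = 0
G(14) = mex{2,2,1} = 0
G(15) = mex{2,2,1} = 0
G(16) = mex{3,2,1} = 0
G(17) = mex{0,2,2} = 1
G(18) = mex{0,3,2} = 1
G(19) = mex{0,0,2} = 1
G(20) = mex{0,0,2} = 1
G(21) = mex{1,0,3} = 2
G(22) = mex{1,0,0} = 2
G(23) = mex{1,1,0} = 2
Stack A: G(14) = 0.
Stack B: G(11) = 2.
Stack C: G(23) = 2.
Combined Grundy value = 0 ⊕ 2 ⊕ 2 = 0.

0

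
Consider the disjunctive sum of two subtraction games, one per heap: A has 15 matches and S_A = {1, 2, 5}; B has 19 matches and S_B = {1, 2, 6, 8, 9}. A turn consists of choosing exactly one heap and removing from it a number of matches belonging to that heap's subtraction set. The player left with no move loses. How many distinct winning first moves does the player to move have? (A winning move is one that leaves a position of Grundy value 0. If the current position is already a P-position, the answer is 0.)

3

Heap A, S = {1, 2, 5}:
G(0) = 0
G(1) = mex{0} = 1
G(2) = mex{1,0} = 2
G(3) = mex{2,1} = 0
G(4) = mex{0,2} = 1
G(5) = mex{1,0,0} = 2
G(6) = mex{2,1,1} = 0
G(7) = mex{0,2,2} = 1
G(8) = mex{1,0,0} = 2
G(9) = mex{2,1,1} = 0
G(10) = mex{0,2,2} = 1
G(11) = mex{1,0,0} = 2
G(12) = mex{2,1,1} = 0
G(13) = mex{0,2,2} = 1
G(14) = mex{1,0,0} = 2
G(15) = mex{2,1,1} = 0
G_A(15) = 0.
Heap B, S = {1, 2, 6, 8, 9}:
n :  0  1  2  3  4  5  6  7  8  9 10 11 12 13 14 15 16 17 18 19
G :  0  1  2  0  1  2  3  0  1  2  0  1  2  3  0  1  2  0  1  2
G_B(19) = 2.
Combined Grundy value = 0 ⊕ 2 = 2.
A winning move leaves total XOR = 0, i.e. changes one component's Grundy value g to g ⊕ X where X is the current total.
Heap A: need g' = 0⊕2 = 2. Options: 15−1→G=2, 15−2→G=1, 15−5→G=1. Hits: 1.
Heap B: need g' = 2⊕2 = 0. Options: 19−1→G=1, 19−2→G=0, 19−6→G=3, 19−8→G=1, 19−9→G=0. Hits: 2.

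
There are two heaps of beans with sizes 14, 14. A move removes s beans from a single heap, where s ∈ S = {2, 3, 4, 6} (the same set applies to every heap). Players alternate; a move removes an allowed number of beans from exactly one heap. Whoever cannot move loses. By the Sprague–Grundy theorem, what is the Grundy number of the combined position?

0

All heaps use S = {2, 3, 4, 6}:
n :  0  1  2  3  4  5  6  7  8  9 10 11 12 13 14
G :  0  0  1  1  2  2  3  3  0  0  1  1  2  2  3
Heap A: G(14) = 3.
Heap B: G(14) = 3.
Combined Grundy value = 3 ⊕ 3 = 0.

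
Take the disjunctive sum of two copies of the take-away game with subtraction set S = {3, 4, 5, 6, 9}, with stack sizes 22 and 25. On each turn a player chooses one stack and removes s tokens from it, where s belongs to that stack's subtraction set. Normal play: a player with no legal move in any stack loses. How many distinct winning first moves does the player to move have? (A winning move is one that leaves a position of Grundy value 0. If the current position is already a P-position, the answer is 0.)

3

All stacks use S = {3, 4, 5, 6, 9}:
G(0) = 0
G(1) = mex{} = 0
G(2) = mex{} = 0
G(3) = mex{0} = 1
G(4) = mex{0,0} = 1
G(5) = mex{0,0,0} = 1
G(6) = mex{1,0,0,0} = 2
G(7) = mex{1,1,0,0} = 2
G(8) = mex{1,1,1,0} = 2
G(9) = mex{2,1,1,1,0} = 3
G(10) = mex{2,2,1,1,0} = 3
G(11) = mex{2,2,2,1,0} = 3
G(12) = mex{3,2,2,2,1} = 0
G(13) = mex{3,3,2,2,1} = 0
G(14) = mex{3,3,3,2,1} = 0
G(15) = mex{0,3,3,3,2} = 1
G(16) = mex{0,0,3,3,2} = 1
G(17) = mex{0,0,0,3,2} = 1
G(18) = mex{1,0,0,0,3} = 2
G(19) = mex{1,1,0,0,3} = 2
G(20) = mex{1,1,1,0,3} = 2
G(21) = mex{2,1,1,1,0} = 3
G(22) = mex{2,2,1,1,0} = 3
G(23) = mex{2,2,2,1,0} = 3
G(24) = mex{3,2,2,2,1} = 0
G(25) = mex{3,3,2,2,1} = 0
Stack A: G(22) = 3.
Stack B: G(25) = 0.
Combined Grundy value = 3 ⊕ 0 = 3.
A winning move leaves total XOR = 0, i.e. changes one component's Grundy value g to g ⊕ X where X is the current total.
Stack A: need g' = 3⊕3 = 0. Options: 22−3→G=2, 22−4→G=2, 22−5→G=1, 22−6→G=1, 22−9→G=0. Hits: 1.
Stack B: need g' = 0⊕3 = 3. Options: 25−3→G=3, 25−4→G=3, 25−5→G=2, 25−6→G=2, 25−9→G=1. Hits: 2.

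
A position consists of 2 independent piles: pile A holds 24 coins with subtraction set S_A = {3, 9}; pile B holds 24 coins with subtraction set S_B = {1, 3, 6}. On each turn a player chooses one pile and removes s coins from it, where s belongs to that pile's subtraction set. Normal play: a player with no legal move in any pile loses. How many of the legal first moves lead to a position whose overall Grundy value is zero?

1

Pile A, S = {3, 9}:
G(0) = 0
G(1) = mex{} = 0
G(2) = mex{} = 0
G(3) = mex{0} = 1
G(4) = mex{0} = 1
G(5) = mex{0} = 1
G(6) = mex{1} = 0
G(7) = mex{1} = 0
G(8) = mex{1} = 0
G(9) = mex{0,0} = 1
G(10) = mex{0,0} = 1
G(11) = mex{0,0} = 1
G(12) = mex{1,1} = 0
G(13) = mex{1,1} = 0
G(14) = mex{1,1} = 0
G(15) = mex{0,0} = 1
G(16) = mex{0,0} = 1
G(17) = mex{0,0} = 1
G(18) = mex{1,1} = 0
G(19) = mex{1,1} = 0
G(20) = mex{1,1} = 0
G(21) = mex{0,0} = 1
G(22) = mex{0,0} = 1
G(23) = mex{0,0} = 1
G(24) = mex{1,1} = 0
G_A(24) = 0.
Pile B, S = {1, 3, 6}:
n :  0  1  2  3  4  5  6  7  8  9 10 11 12 13 14 15 16 17 18 19 20 21 22 23 24
G :  0  1  0  1  0  1  2  3  2  0  1  0  1  0  1  2  3  2  0  1  0  1  0  1  2
G_B(24) = 2.
Combined Grundy value = 0 ⊕ 2 = 2.
A winning move leaves total XOR = 0, i.e. changes one component's Grundy value g to g ⊕ X where X is the current total.
Pile A: need g' = 0⊕2 = 2. Options: 24−3→G=1, 24−9→G=1. Hits: 0.
Pile B: need g' = 2⊕2 = 0. Options: 24−1→G=1, 24−3→G=1, 24−6→G=0. Hits: 1.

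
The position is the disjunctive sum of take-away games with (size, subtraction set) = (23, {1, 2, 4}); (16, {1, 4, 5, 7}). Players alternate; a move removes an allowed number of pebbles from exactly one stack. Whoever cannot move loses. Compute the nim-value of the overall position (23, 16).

2

Stack A, S = {1, 2, 4}:
G(0) = 0
G(1) = mex{0} = 1
G(2) = mex{1,0} = 2
G(3) = mex{2,1} = 0
G(4) = mex{0,2,0} = 1
G(5) = mex{1,0,1} = 2
G(6) = mex{2,1,2} = 0
G(7) = mex{0,2,0} = 1
G(8) = mex{1,0,1} = 2
G(9) = mex{2,1,2} = 0
G(10) = mex{0,2,0} = 1
G(11) = mex{1,0,1} = 2
G(12) = mex{2,1,2} = 0
G(13) = mex{0,2,0} = 1
G(14) = mex{1,0,1} = 2
G(15) = mex{2,1,2} = 0
G(16) = mex{0,2,0} = 1
G(17) = mex{1,0,1} = 2
G(18) = mex{2,1,2} = 0
G(19) = mex{0,2,0} = 1
G(20) = mex{1,0,1} = 2
G(21) = mex{2,1,2} = 0
G(22) = mex{0,2,0} = 1
G(23) = mex{1,0,1} = 2
G_A(23) = 2.
Stack B, S = {1, 4, 5, 7}:
n :  0  1  2  3  4  5  6  7  8  9 10 11 12 13 14 15 16
G :  0  1  0  1  2  3  2  3  0  1  0  1  2  3  2  3  0
G_B(16) = 0.
Combined Grundy value = 2 ⊕ 0 = 2.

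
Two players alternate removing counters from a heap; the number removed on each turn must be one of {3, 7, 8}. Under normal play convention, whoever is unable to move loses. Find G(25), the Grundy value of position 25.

1

G(0) = 0
G(1) = mex{} = 0
G(2) = mex{} = 0
G(3) = mex{0} = 1
G(4) = mex{0} = 1
G(5) = mex{0} = 1
G(6) = mex{1} = 0
G(7) = mex{1,0} = 2
G(8) = mex{1,0,0} = 2
G(9) = mex{0,0,0} = 1
G(10) = mex{2,1,0} = 3
G(11) = mex{2,1,1} = 0
G(12) = mex{1,1,1} = 0
G(13) = mex{3,0,1} = 2
G(14) = mex{0,2,0} = 1
G(15) = mex{0,2,2} = 1
G(16) = mex{2,1,2} = 0
G(17) = mex{1,3,1} = 0
G(18) = mex{1,0,3} = 2
G(19) = mex{0,0,0} = 1
G(20) = mex{0,2,0} = 1
G(21) = mex{2,1,2} = 0
G(22) = mex{1,1,1} = 0
G(23) = mex{1,0,1} = 2
G(24) = mex{0,0,0} = 1
G(25) = mex{0,2,0} = 1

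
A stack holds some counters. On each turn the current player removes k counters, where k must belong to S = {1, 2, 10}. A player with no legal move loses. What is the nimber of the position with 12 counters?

0

n :  0  1  2  3  4  5  6  7  8  9 10 11 12
G :  0  1  2  0  1  2  0  1  2  0  1  2  0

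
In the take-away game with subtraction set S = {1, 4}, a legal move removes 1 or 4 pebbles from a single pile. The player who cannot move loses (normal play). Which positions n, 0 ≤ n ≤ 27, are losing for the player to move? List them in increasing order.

0, 2, 5, 7, 10, 12, 15, 17, 20, 22, 25, 27

G(0) = 0
G(1) = mex{0} = 1
G(2) = mex{1} = 0
G(3) = mex{0} = 1
G(4) = mex{1,0} = 2
G(5) = mex{2,1} = 0
G(6) = mex{0,0} = 1
G(7) = mex{1,1} = 0
G(8) = mex{0,2} = 1
G(9) = mex{1,0} = 2
G(10) = mex{2,1} = 0
G(11) = mex{0,0} = 1
G(12) = mex{1,1} = 0
G(13) = mex{0,2} = 1
G(14) = mex{1,0} = 2
G(15) = mex{2,1} = 0
G(16) = mex{0,0} = 1
G(17) = mex{1,1} = 0
G(18) = mex{0,2} = 1
G(19) = mex{1,0} = 2
G(20) = mex{2,1} = 0
G(21) = mex{0,0} = 1
G(22) = mex{1,1} = 0
G(23) = mex{0,2} = 1
G(24) = mex{1,0} = 2
G(25) = mex{2,1} = 0
G(26) = mex{0,0} = 1
G(27) = mex{1,1} = 0
P-positions are exactly the n with G(n) = 0.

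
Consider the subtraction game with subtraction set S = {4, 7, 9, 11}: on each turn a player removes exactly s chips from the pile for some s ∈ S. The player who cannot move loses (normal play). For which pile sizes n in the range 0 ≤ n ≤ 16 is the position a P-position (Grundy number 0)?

n :  0  1  2  3  4  5  6  7  8  9 10 11 12 13 14 15 16
G :  0  0  0  0  1  1  1  1  2  2  2  2  3  3  3  0  0
P-positions are exactly the n with G(n) = 0.

0, 1, 2, 3, 15, 16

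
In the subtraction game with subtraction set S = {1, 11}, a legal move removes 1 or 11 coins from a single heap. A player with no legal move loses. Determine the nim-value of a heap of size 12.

n :  0  1  2  3  4  5  6  7  8  9 10 11 12
G :  0  1  0  1  0  1  0  1  0  1  0  1  0

0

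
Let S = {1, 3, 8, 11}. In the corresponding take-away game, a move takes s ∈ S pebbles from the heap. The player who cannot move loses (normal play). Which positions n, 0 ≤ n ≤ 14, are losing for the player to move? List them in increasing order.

0, 2, 4, 6

G(0) = 0
G(1) = mex{0} = 1
G(2) = mex{1} = 0
G(3) = mex{0,0} = 1
G(4) = mex{1,1} = 0
G(5) = mex{0,0} = 1
G(6) = mex{1,1} = 0
G(7) = mex{0,0} = 1
G(8) = mex{1,1,0} = 2
G(9) = mex{2,0,1} = 3
G(10) = mex{3,1,0} = 2
G(11) = mex{2,2,1,0} = 3
G(12) = mex{3,3,0,1} = 2
G(13) = mex{2,2,1,0} = 3
G(14) = mex{3,3,0,1} = 2
P-positions are exactly the n with G(n) = 0.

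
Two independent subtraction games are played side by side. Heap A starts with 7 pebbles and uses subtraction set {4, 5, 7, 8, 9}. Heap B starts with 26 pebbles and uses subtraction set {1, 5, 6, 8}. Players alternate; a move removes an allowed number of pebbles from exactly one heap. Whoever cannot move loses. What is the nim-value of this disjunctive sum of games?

Heap A, S = {4, 5, 7, 8, 9}:
G(0) = 0
G(1) = mex{} = 0
G(2) = mex{} = 0
G(3) = mex{} = 0
G(4) = mex{0} = 1
G(5) = mex{0,0} = 1
G(6) = mex{0,0} = 1
G(7) = mex{0,0,0} = 1
G_A(7) = 1.
Heap B, S = {1, 5, 6, 8}:
G(0) = 0
G(1) = mex{0} = 1
G(2) = mex{1} = 0
G(3) = mex{0} = 1
G(4) = mex{1} = 0
G(5) = mex{0,0} = 1
G(6) = mex{1,1,0} = 2
G(7) = mex{2,0,1} = 3
G(8) = mex{3,1,0,0} = 2
G(9) = mex{2,0,1,1} = 3
G(10) = mex{3,1,0,0} = 2
G(11) = mex{2,2,1,1} = 0
G(12) = mex{0,3,2,0} = 1
G(13) = mex{1,2,3,1} = 0
G(14) = mex{0,3,2,2} = 1
G(15) = mex{1,2,3,3} = 0
G(16) = mex{0,0,2,2} = 1
G(17) = mex{1,1,0,3} = 2
G(18) = mex{2,0,1,2} = 3
G(19) = mex{3,1,0,0} = 2
G(20) = mex{2,0,1,1} = 3
G(21) = mex{3,1,0,0} = 2
G(22) = mex{2,2,1,1} = 0
G(23) = mex{0,3,2,0} = 1
G(24) = mex{1,2,3,1} = 0
G(25) = mex{0,3,2,2} = 1
G(26) = mex{1,2,3,3} = 0
G_B(26) = 0.
Combined Grundy value = 1 ⊕ 0 = 1.

1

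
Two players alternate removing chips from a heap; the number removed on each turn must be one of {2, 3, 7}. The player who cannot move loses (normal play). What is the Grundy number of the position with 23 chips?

1

G(0) = 0
G(1) = mex{} = 0
G(2) = mex{0} = 1
G(3) = mex{0,0} = 1
G(4) = mex{1,0} = 2
G(5) = mex{1,1} = 0
G(6) = mex{2,1} = 0
G(7) = mex{0,2,0} = 1
G(8) = mex{0,0,0} = 1
G(9) = mex{1,0,1} = 2
G(10) = mex{1,1,1} = 0
G(11) = mex{2,1,2} = 0
G(12) = mex{0,2,0} = 1
G(13) = mex{0,0,0} = 1
G(14) = mex{1,0,1} = 2
G(15) = mex{1,1,1} = 0
G(16) = mex{2,1,2} = 0
G(17) = mex{0,2,0} = 1
G(18) = mex{0,0,0} = 1
G(19) = mex{1,0,1} = 2
G(20) = mex{1,1,1} = 0
G(21) = mex{2,1,2} = 0
G(22) = mex{0,2,0} = 1
G(23) = mex{0,0,0} = 1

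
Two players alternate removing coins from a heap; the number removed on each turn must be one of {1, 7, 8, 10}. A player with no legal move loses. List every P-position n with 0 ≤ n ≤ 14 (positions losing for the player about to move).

0, 2, 4, 6

n :  0  1  2  3  4  5  6  7  8  9 10 11 12 13 14
G :  0  1  0  1  0  1  0  1  2  3  2  3  2  3  2
P-positions are exactly the n with G(n) = 0.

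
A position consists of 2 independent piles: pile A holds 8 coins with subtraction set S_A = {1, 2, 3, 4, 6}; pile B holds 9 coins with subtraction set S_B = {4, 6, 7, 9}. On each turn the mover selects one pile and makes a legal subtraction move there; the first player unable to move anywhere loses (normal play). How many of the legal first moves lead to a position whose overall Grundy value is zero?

2

Pile A, S = {1, 2, 3, 4, 6}:
n : 0 1 2 3 4 5 6 7 8
G : 0 1 2 3 4 0 1 2 3
G_A(8) = 3.
Pile B, S = {4, 6, 7, 9}:
n : 0 1 2 3 4 5 6 7 8 9
G : 0 0 0 0 1 1 1 1 2 2
G_B(9) = 2.
Combined Grundy value = 3 ⊕ 2 = 1.
A winning move leaves total XOR = 0, i.e. changes one component's Grundy value g to g ⊕ X where X is the current total.
Pile A: need g' = 3⊕1 = 2. Options: 8−1→G=2, 8−2→G=1, 8−3→G=0, 8−4→G=4, 8−6→G=2. Hits: 2.
Pile B: need g' = 2⊕1 = 3. Options: 9−4→G=1, 9−6→G=0, 9−7→G=0, 9−9→G=0. Hits: 0.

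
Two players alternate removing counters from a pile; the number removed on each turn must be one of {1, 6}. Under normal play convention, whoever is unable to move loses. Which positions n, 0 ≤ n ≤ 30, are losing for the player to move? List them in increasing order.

n :  0  1  2  3  4  5  6  7  8  9 10 11 12 13 14 15 16 17 18 19 20 21 22 23 24 25 26 27 28 29 30
G :  0  1  0  1  0  1  2  0  1  0  1  0  1  2  0  1  0  1  0  1  2  0  1  0  1  0  1  2  0  1  0
P-positions are exactly the n with G(n) = 0.

0, 2, 4, 7, 9, 11, 14, 16, 18, 21, 23, 25, 28, 30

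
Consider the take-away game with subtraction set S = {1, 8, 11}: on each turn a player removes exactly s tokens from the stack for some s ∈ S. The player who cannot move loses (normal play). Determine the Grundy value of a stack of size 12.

3

G(0) = 0
G(1) = mex{0} = 1
G(2) = mex{1} = 0
G(3) = mex{0} = 1
G(4) = mex{1} = 0
G(5) = mex{0} = 1
G(6) = mex{1} = 0
G(7) = mex{0} = 1
G(8) = mex{1,0} = 2
G(9) = mex{2,1} = 0
G(10) = mex{0,0} = 1
G(11) = mex{1,1,0} = 2
G(12) = mex{2,0,1} = 3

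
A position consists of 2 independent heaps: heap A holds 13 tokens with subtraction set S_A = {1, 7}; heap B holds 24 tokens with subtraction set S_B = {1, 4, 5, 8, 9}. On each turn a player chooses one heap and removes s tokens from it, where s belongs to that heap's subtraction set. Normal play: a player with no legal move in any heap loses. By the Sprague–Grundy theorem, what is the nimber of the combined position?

Heap A, S = {1, 7}:
n :  0  1  2  3  4  5  6  7  8  9 10 11 12 13
G :  0  1  0  1  0  1  0  1  0  1  0  1  0  1
G_A(13) = 1.
Heap B, S = {1, 4, 5, 8, 9}:
n :  0  1  2  3  4  5  6  7  8  9 10 11 12 13 14 15 16 17 18 19 20 21 22 23 24
G :  0  1  0  1  2  3  2  3  4  5  4  5  0  1  0  1  2  3  2  3  4  5  4  5  0
G_B(24) = 0.
Combined Grundy value = 1 ⊕ 0 = 1.

1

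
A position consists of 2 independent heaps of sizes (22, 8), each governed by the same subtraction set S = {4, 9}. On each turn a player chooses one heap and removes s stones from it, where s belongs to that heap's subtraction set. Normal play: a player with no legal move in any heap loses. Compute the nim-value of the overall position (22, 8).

2

All heaps use S = {4, 9}:
n :  0  1  2  3  4  5  6  7  8  9 10 11 12 13 14 15 16 17 18 19 20 21 22
G :  0  0  0  0  1  1  1  1  0  2  2  2  1  0  0  0  0  1  1  1  1  0  2
Heap A: G(22) = 2.
Heap B: G(8) = 0.
Combined Grundy value = 2 ⊕ 0 = 2.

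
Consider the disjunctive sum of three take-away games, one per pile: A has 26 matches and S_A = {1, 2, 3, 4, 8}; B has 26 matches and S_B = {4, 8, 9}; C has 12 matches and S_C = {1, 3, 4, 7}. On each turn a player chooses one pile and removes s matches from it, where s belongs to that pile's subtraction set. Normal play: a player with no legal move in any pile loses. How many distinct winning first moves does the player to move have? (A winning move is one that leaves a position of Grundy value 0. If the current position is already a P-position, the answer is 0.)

3

Pile A, S = {1, 2, 3, 4, 8}:
n :  0  1  2  3  4  5  6  7  8  9 10 11 12 13 14 15 16 17 18 19 20 21 22 23 24 25 26
G :  0  1  2  3  4  0  1  2  3  4  0  1  2  3  4  0  1  2  3  4  0  1  2  3  4  0  1
G_A(26) = 1.
Pile B, S = {4, 8, 9}:
n :  0  1  2  3  4  5  6  7  8  9 10 11 12 13 14 15 16 17 18 19 20 21 22 23 24 25 26
G :  0  0  0  0  1  1  1  1  2  2  2  2  3  0  0  0  0  1  1  1  1  2  2  2  2  3  0
G_B(26) = 0.
Pile C, S = {1, 3, 4, 7}:
n :  0  1  2  3  4  5  6  7  8  9 10 11 12
G :  0  1  0  1  2  3  2  3  0  1  0  1  2
G_C(12) = 2.
Combined Grundy value = 1 ⊕ 0 ⊕ 2 = 3.
A winning move leaves total XOR = 0, i.e. changes one component's Grundy value g to g ⊕ X where X is the current total.
Pile A: need g' = 1⊕3 = 2. Options: 26−1→G=0, 26−2→G=4, 26−3→G=3, 26−4→G=2, 26−8→G=3. Hits: 1.
Pile B: need g' = 0⊕3 = 3. Options: 26−4→G=2, 26−8→G=1, 26−9→G=1. Hits: 0.
Pile C: need g' = 2⊕3 = 1. Options: 12−1→G=1, 12−3→G=1, 12−4→G=0, 12−7→G=3. Hits: 2.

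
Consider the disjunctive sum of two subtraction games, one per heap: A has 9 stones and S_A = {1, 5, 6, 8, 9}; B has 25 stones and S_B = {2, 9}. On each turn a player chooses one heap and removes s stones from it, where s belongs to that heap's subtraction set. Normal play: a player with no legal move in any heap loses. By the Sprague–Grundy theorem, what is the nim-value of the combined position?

Heap A, S = {1, 5, 6, 8, 9}:
n : 0 1 2 3 4 5 6 7 8 9
G : 0 1 0 1 0 1 2 3 2 3
G_A(9) = 3.
Heap B, S = {2, 9}:
G(0) = 0
G(1) = mex{} = 0
G(2) = mex{0} = 1
G(3) = mex{0} = 1
G(4) = mex{1} = 0
G(5) = mex{1} = 0
G(6) = mex{0} = 1
G(7) = mex{0} = 1
G(8) = mex{1} = 0
G(9) = mex{1,0} = 2
G(10) = mex{0,0} = 1
G(11) = mex{2,1} = 0
G(12) = mex{1,1} = 0
G(13) = mex{0,0} = 1
G(14) = mex{0,0} = 1
G(15) = mex{1,1} = 0
G(16) = mex{1,1} = 0
G(17) = mex{0,0} = 1
G(18) = mex{0,2} = 1
G(19) = mex{1,1} = 0
G(20) = mex{1,0} = 2
G(21) = mex{0,0} = 1
G(22) = mex{2,1} = 0
G(23) = mex{1,1} = 0
G(24) = mex{0,0} = 1
G(25) = mex{0,0} = 1
G_B(25) = 1.
Combined Grundy value = 3 ⊕ 1 = 2.

2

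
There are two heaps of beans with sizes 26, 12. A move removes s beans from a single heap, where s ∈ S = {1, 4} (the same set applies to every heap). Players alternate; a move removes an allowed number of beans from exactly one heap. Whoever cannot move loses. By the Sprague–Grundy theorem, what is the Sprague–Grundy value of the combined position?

All heaps use S = {1, 4}:
G(0) = 0
G(1) = mex{0} = 1
G(2) = mex{1} = 0
G(3) = mex{0} = 1
G(4) = mex{1,0} = 2
G(5) = mex{2,1} = 0
G(6) = mex{0,0} = 1
G(7) = mex{1,1} = 0
G(8) = mex{0,2} = 1
G(9) = mex{1,0} = 2
G(10) = mex{2,1} = 0
G(11) = mex{0,0} = 1
G(12) = mex{1,1} = 0
G(13) = mex{0,2} = 1
G(14) = mex{1,0} = 2
G(15) = mex{2,1} = 0
G(16) = mex{0,0} = 1
G(17) = mex{1,1} = 0
G(18) = mex{0,2} = 1
G(19) = mex{1,0} = 2
G(20) = mex{2,1} = 0
G(21) = mex{0,0} = 1
G(22) = mex{1,1} = 0
G(23) = mex{0,2} = 1
G(24) = mex{1,0} = 2
G(25) = mex{2,1} = 0
G(26) = mex{0,0} = 1
Heap A: G(26) = 1.
Heap B: G(12) = 0.
Combined Grundy value = 1 ⊕ 0 = 1.

1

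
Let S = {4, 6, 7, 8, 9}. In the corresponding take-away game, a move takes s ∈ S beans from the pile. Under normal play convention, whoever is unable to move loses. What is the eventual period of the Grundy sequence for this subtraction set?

n :  0  1  2  3  4  5  6  7  8  9 10 11 12 13 14 15 16 17 18 19 20 21 22 23 24 25 26 27
G :  0  0  0  0  1  1  1  1  2  2  2  2  3  0  0  0  0  1  1  1  1  2  2  2  2  3  0  0
G(n+13) = G(n) holds for n = 0,…,8 (a full window of length max(S) = 9), so the sequence is purely periodic with period 13.

13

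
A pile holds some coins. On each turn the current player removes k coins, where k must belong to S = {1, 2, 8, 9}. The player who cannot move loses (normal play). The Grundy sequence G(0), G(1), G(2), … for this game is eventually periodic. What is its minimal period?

n :  0  1  2  3  4  5  6  7  8  9 10 11 12 13 14 15 16 17 18 19 20 21
G :  0  1  2  0  1  2  0  1  2  3  0  1  2  0  1  2  0  1  2  3  0  1
G(n+10) = G(n) holds for n = 0,…,8 (a full window of length max(S) = 9), so the sequence is purely periodic with period 10.

10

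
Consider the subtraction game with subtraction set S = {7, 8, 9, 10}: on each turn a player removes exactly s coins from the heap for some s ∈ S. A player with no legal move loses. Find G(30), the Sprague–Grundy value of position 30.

G(0) = 0
G(1) = mex{} = 0
G(2) = mex{} = 0
G(3) = mex{} = 0
G(4) = mex{} = 0
G(5) = mex{} = 0
G(6) = mex{} = 0
G(7) = mex{0} = 1
G(8) = mex{0,0} = 1
G(9) = mex{0,0,0} = 1
G(10) = mex{0,0,0,0} = 1
G(11) = mex{0,0,0,0} = 1
G(12) = mex{0,0,0,0} = 1
G(13) = mex{0,0,0,0} = 1
G(14) = mex{1,0,0,0} = 2
G(15) = mex{1,1,0,0} = 2
G(16) = mex{1,1,1,0} = 2
G(17) = mex{1,1,1,1} = 0
G(18) = mex{1,1,1,1} = 0
G(19) = mex{1,1,1,1} = 0
G(20) = mex{1,1,1,1} = 0
G(21) = mex{2,1,1,1} = 0
G(22) = mex{2,2,1,1} = 0
G(23) = mex{2,2,2,1} = 0
G(24) = mex{0,2,2,2} = 1
G(25) = mex{0,0,2,2} = 1
G(26) = mex{0,0,0,2} = 1
G(27) = mex{0,0,0,0} = 1
G(28) = mex{0,0,0,0} = 1
G(29) = mex{0,0,0,0} = 1
G(30) = mex{0,0,0,0} = 1

1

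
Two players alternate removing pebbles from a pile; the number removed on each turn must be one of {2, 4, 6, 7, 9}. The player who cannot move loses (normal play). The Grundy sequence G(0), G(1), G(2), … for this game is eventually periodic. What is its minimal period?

11

G(0) = 0
G(1) = mex{} = 0
G(2) = mex{0} = 1
G(3) = mex{0} = 1
G(4) = mex{1,0} = 2
G(5) = mex{1,0} = 2
G(6) = mex{2,1,0} = 3
G(7) = mex{2,1,0,0} = 3
G(8) = mex{3,2,1,0} = 4
G(9) = mex{3,2,1,1,0} = 4
G(10) = mex{4,3,2,1,0} = 5
G(11) = mex{4,3,2,2,1} = 0
G(12) = mex{5,4,3,2,1} = 0
G(13) = mex{0,4,3,3,2} = 1
G(14) = mex{0,5,4,3,2} = 1
G(15) = mex{1,0,4,4,3} = 2
G(16) = mex{1,0,5,4,3} = 2
G(17) = mex{2,1,0,5,4} = 3
G(18) = mex{2,1,0,0,4} = 3
G(19) = mex{3,2,1,0,5} = 4
G(20) = mex{3,2,1,1,0} = 4
G(21) = mex{4,3,2,1,0} = 5
G(22) = mex{4,3,2,2,1} = 0
G(23) = mex{5,4,3,2,1} = 0
G(n+11) = G(n) holds for n = 0,…,8 (a full window of length max(S) = 9), so the sequence is purely periodic with period 11.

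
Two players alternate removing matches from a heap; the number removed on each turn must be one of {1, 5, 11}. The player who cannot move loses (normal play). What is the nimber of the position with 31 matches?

1

G(0) = 0
G(1) = mex{0} = 1
G(2) = mex{1} = 0
G(3) = mex{0} = 1
G(4) = mex{1} = 0
G(5) = mex{0,0} = 1
G(6) = mex{1,1} = 0
G(7) = mex{0,0} = 1
G(8) = mex{1,1} = 0
G(9) = mex{0,0} = 1
G(10) = mex{1,1} = 0
G(11) = mex{0,0,0} = 1
G(12) = mex{1,1,1} = 0
G(13) = mex{0,0,0} = 1
G(14) = mex{1,1,1} = 0
G(15) = mex{0,0,0} = 1
G(16) = mex{1,1,1} = 0
G(17) = mex{0,0,0} = 1
G(18) = mex{1,1,1} = 0
G(19) = mex{0,0,0} = 1
G(20) = mex{1,1,1} = 0
G(21) = mex{0,0,0} = 1
G(22) = mex{1,1,1} = 0
G(23) = mex{0,0,0} = 1
G(24) = mex{1,1,1} = 0
G(25) = mex{0,0,0} = 1
G(26) = mex{1,1,1} = 0
G(27) = mex{0,0,0} = 1
G(28) = mex{1,1,1} = 0
G(29) = mex{0,0,0} = 1
G(30) = mex{1,1,1} = 0
G(31) = mex{0,0,0} = 1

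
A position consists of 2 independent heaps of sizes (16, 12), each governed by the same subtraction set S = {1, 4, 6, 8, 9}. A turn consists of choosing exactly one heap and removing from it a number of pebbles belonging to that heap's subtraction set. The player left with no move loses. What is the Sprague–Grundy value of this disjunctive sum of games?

2

All heaps use S = {1, 4, 6, 8, 9}:
n :  0  1  2  3  4  5  6  7  8  9 10 11 12 13 14 15 16
G :  0  1  0  1  2  0  1  0  1  2  3  2  0  1  2  3  2
Heap A: G(16) = 2.
Heap B: G(12) = 0.
Combined Grundy value = 2 ⊕ 0 = 2.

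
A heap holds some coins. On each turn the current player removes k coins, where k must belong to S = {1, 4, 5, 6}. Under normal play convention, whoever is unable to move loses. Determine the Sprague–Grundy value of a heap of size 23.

3

n :  0  1  2  3  4  5  6  7  8  9 10 11 12 13 14 15 16 17 18 19 20 21 22 23
G :  0  1  0  1  2  3  2  3  4  0  1  0  1  2  3  2  3  4  0  1  0  1  2  3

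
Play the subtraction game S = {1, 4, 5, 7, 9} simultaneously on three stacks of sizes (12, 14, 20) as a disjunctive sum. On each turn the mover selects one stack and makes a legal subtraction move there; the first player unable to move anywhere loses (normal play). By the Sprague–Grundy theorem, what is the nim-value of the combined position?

All stacks use S = {1, 4, 5, 7, 9}:
G(0) = 0
G(1) = mex{0} = 1
G(2) = mex{1} = 0
G(3) = mex{0} = 1
G(4) = mex{1,0} = 2
G(5) = mex{2,1,0} = 3
G(6) = mex{3,0,1} = 2
G(7) = mex{2,1,0,0} = 3
G(8) = mex{3,2,1,1} = 0
G(9) = mex{0,3,2,0,0} = 1
G(10) = mex{1,2,3,1,1} = 0
G(11) = mex{0,3,2,2,0} = 1
G(12) = mex{1,0,3,3,1} = 2
G(13) = mex{2,1,0,2,2} = 3
G(14) = mex{3,0,1,3,3} = 2
G(15) = mex{2,1,0,0,2} = 3
G(16) = mex{3,2,1,1,3} = 0
G(17) = mex{0,3,2,0,0} = 1
G(18) = mex{1,2,3,1,1} = 0
G(19) = mex{0,3,2,2,0} = 1
G(20) = mex{1,0,3,3,1} = 2
Stack A: G(12) = 2.
Stack B: G(14) = 2.
Stack C: G(20) = 2.
Combined Grundy value = 2 ⊕ 2 ⊕ 2 = 2.

2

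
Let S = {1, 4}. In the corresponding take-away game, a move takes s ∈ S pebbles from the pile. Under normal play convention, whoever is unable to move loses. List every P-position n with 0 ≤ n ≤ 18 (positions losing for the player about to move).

0, 2, 5, 7, 10, 12, 15, 17

G(0) = 0
G(1) = mex{0} = 1
G(2) = mex{1} = 0
G(3) = mex{0} = 1
G(4) = mex{1,0} = 2
G(5) = mex{2,1} = 0
G(6) = mex{0,0} = 1
G(7) = mex{1,1} = 0
G(8) = mex{0,2} = 1
G(9) = mex{1,0} = 2
G(10) = mex{2,1} = 0
G(11) = mex{0,0} = 1
G(12) = mex{1,1} = 0
G(13) = mex{0,2} = 1
G(14) = mex{1,0} = 2
G(15) = mex{2,1} = 0
G(16) = mex{0,0} = 1
G(17) = mex{1,1} = 0
G(18) = mex{0,2} = 1
P-positions are exactly the n with G(n) = 0.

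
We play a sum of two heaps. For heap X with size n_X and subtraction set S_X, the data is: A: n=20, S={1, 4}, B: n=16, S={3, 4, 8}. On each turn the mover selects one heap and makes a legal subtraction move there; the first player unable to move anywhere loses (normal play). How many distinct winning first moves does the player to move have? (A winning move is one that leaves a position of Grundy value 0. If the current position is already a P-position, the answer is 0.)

Heap A, S = {1, 4}:
G(0) = 0
G(1) = mex{0} = 1
G(2) = mex{1} = 0
G(3) = mex{0} = 1
G(4) = mex{1,0} = 2
G(5) = mex{2,1} = 0
G(6) = mex{0,0} = 1
G(7) = mex{1,1} = 0
G(8) = mex{0,2} = 1
G(9) = mex{1,0} = 2
G(10) = mex{2,1} = 0
G(11) = mex{0,0} = 1
G(12) = mex{1,1} = 0
G(13) = mex{0,2} = 1
G(14) = mex{1,0} = 2
G(15) = mex{2,1} = 0
G(16) = mex{0,0} = 1
G(17) = mex{1,1} = 0
G(18) = mex{0,2} = 1
G(19) = mex{1,0} = 2
G(20) = mex{2,1} = 0
G_A(20) = 0.
Heap B, S = {3, 4, 8}:
n :  0  1  2  3  4  5  6  7  8  9 10 11 12 13 14 15 16
G :  0  0  0  1  1  1  2  0  2  3  1  3  0  0  0  1  1
G_B(16) = 1.
Combined Grundy value = 0 ⊕ 1 = 1.
A winning move leaves total XOR = 0, i.e. changes one component's Grundy value g to g ⊕ X where X is the current total.
Heap A: need g' = 0⊕1 = 1. Options: 20−1→G=2, 20−4→G=1. Hits: 1.
Heap B: need g' = 1⊕1 = 0. Options: 16−3→G=0, 16−4→G=0, 16−8→G=2. Hits: 2.

3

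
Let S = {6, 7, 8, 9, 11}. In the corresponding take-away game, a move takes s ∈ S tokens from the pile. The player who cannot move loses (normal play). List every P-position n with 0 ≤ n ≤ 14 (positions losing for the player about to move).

n :  0  1  2  3  4  5  6  7  8  9 10 11 12 13 14
G :  0  0  0  0  0  0  1  1  1  1  1  1  2  2  2
P-positions are exactly the n with G(n) = 0.

0, 1, 2, 3, 4, 5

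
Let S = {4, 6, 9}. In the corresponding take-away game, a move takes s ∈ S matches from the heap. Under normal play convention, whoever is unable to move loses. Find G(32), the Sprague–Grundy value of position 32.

n :  0  1  2  3  4  5  6  7  8  9 10 11 12 13 14 15 16 17 18 19 20 21 22 23 24 25 26 27 28 29 30 31 32
G :  0  0  0  0  1  1  1  1  2  2  2  2  3  0  0  0  0  1  1  1  1  2  2  2  2  3  0  0  0  0  1  1  1

1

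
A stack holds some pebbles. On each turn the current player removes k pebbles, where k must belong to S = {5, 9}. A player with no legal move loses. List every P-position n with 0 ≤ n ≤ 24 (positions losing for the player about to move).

0, 1, 2, 3, 4, 14, 15, 16, 17, 18

n :  0  1  2  3  4  5  6  7  8  9 10 11 12 13 14 15 16 17 18 19 20 21 22 23 24
G :  0  0  0  0  0  1  1  1  1  1  2  2  2  2  0  0  0  0  0  1  1  1  1  1  2
P-positions are exactly the n with G(n) = 0.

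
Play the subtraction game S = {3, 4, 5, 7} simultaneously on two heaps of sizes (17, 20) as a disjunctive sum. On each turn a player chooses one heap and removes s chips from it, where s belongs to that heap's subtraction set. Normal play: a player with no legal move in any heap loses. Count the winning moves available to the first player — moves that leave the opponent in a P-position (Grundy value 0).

4

All heaps use S = {3, 4, 5, 7}:
n :  0  1  2  3  4  5  6  7  8  9 10 11 12 13 14 15 16 17 18 19 20
G :  0  0  0  1  1  1  2  2  2  3  0  0  0  1  1  1  2  2  2  3  0
Heap A: G(17) = 2.
Heap B: G(20) = 0.
Combined Grundy value = 2 ⊕ 0 = 2.
A winning move leaves total XOR = 0, i.e. changes one component's Grundy value g to g ⊕ X where X is the current total.
Heap A: need g' = 2⊕2 = 0. Options: 17−3→G=1, 17−4→G=1, 17−5→G=0, 17−7→G=0. Hits: 2.
Heap B: need g' = 0⊕2 = 2. Options: 20−3→G=2, 20−4→G=2, 20−5→G=1, 20−7→G=1. Hits: 2.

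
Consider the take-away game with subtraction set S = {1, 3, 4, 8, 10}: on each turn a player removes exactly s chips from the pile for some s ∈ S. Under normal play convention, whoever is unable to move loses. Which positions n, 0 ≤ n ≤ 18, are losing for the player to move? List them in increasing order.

0, 2, 7, 9, 14, 16

G(0) = 0
G(1) = mex{0} = 1
G(2) = mex{1} = 0
G(3) = mex{0,0} = 1
G(4) = mex{1,1,0} = 2
G(5) = mex{2,0,1} = 3
G(6) = mex{3,1,0} = 2
G(7) = mex{2,2,1} = 0
G(8) = mex{0,3,2,0} = 1
G(9) = mex{1,2,3,1} = 0
G(10) = mex{0,0,2,0,0} = 1
G(11) = mex{1,1,0,1,1} = 2
G(12) = mex{2,0,1,2,0} = 3
G(13) = mex{3,1,0,3,1} = 2
G(14) = mex{2,2,1,2,2} = 0
G(15) = mex{0,3,2,0,3} = 1
G(16) = mex{1,2,3,1,2} = 0
G(17) = mex{0,0,2,0,0} = 1
G(18) = mex{1,1,0,1,1} = 2
P-positions are exactly the n with G(n) = 0.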